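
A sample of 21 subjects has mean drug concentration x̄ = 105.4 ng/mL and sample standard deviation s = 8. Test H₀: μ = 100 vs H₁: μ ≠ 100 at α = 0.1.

t = (x̄ - μ₀)/(s/√n) = (105.4 - 100)/(8/√21) = 3.093. df = 20, critical t = ±1.725. Reject H₀.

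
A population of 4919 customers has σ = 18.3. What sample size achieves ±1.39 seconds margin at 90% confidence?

Without FPC: n₀ = (1.645×18.3/1.39)² = 469.034. With FPC: n = n₀N/(n₀+N-1) = 428.3 → n = 429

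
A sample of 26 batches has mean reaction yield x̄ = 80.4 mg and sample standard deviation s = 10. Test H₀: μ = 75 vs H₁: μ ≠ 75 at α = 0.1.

t = (x̄ - μ₀)/(s/√n) = (80.4 - 75)/(10/√26) = 2.753. df = 25, critical t = ±1.708. Reject H₀.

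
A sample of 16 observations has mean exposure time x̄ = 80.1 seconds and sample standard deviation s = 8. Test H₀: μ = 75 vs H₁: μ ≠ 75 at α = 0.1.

t = (x̄ - μ₀)/(s/√n) = (80.1 - 75)/(8/√16) = 2.55. df = 15, critical t = ±1.753. Reject H₀.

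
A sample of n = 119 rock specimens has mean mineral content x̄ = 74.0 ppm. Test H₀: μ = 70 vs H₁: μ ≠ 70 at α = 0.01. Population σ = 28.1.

z = (x̄ - μ₀)/(σ/√n) = (74.0 - 70)/(28.1/√119) = 1.553. Critical value: ±2.576. Since |1.553| ≤ 2.576, Fail to reject H₀.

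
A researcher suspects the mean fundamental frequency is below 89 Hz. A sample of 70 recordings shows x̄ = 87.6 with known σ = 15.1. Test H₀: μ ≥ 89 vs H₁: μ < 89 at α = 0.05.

z = -0.776. Critical value: -1.645. Fail to reject H₀.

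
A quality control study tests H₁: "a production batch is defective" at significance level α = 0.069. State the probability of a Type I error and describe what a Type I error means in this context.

P(Type I error) = α = 0.069. A Type I error is rejecting H₀ when H₀ is actually true (false positive) — here, concluding that a production batch is defective when in fact this is not the case. Consequence: scrapping a good batch — wasted material and cost for no reason.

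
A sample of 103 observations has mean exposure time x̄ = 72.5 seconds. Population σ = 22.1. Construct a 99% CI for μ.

CI = x̄ ± z*(σ/√n) = 72.5 ± 2.576(22.1/√103) = 72.5 ± 5.61 = (66.89, 78.11)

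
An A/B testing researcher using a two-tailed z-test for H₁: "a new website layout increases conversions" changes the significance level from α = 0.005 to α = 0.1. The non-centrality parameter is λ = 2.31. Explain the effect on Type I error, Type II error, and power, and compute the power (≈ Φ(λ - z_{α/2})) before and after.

Increasing α from 0.005 to 0.1:
• Type I error rate increases (α is the Type I rate by definition).
• Critical value moves from z_{α/2} = 2.807 to 1.645, so power = Φ(λ - z_{α/2}) goes from Φ(2.31 - 2.807) = 0.31 to Φ(2.31 - 1.645) = 0.747.
• Type II error rate β = 1 - power therefore decreases (0.69 → 0.253).
Appropriate when false negatives are costly — here, discarding a layout that would have improved conversions — lost revenue.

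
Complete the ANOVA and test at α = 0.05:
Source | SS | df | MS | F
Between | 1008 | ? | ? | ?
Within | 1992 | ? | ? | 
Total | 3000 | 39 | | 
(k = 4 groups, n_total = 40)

df_between = 3, df_within = 36. MS_between = 336.0, MS_within = 55.33. F = 6.072, F_crit ≈ 2.866. Reject H₀.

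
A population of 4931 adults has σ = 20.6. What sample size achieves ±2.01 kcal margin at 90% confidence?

Without FPC: n₀ = (1.645×20.6/2.01)² = 284.233. With FPC: n = n₀N/(n₀+N-1) = 268.8 → n = 269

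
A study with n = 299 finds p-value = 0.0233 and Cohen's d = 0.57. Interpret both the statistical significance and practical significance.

Statistically significant (p = 0.0233 < 0.05). Cohen's d = 0.57 indicates a medium effect size. Both statistical and practical significance should be considered.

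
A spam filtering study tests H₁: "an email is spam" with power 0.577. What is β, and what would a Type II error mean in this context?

β = 1 - power = 1 - 0.577 = 0.423. A Type II error is failing to reject H₀ when H₀ is false (false negative) — here, failing to conclude that an email is spam when in fact it is true. Consequence: a spam email lands in the inbox.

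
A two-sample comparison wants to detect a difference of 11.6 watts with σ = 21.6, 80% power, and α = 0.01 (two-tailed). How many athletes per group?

n per group = 2(z_α/2 + z_β)²σ²/d² = 2×(2.576 + 0.84)²×21.6²/11.6² = 80.9 → n = 81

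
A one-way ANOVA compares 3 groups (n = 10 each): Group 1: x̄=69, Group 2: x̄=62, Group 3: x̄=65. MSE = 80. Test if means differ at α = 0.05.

Grand mean = 65.33. SS_between = 246.67, MS_between = 123.33. F = 1.542, F_crit ≈ 3.354. Fail to reject H₀.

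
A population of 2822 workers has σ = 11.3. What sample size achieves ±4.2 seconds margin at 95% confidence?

Without FPC: n₀ = (1.96×11.3/4.2)² = 27.808. With FPC: n = n₀N/(n₀+N-1) = 27.5 → n = 28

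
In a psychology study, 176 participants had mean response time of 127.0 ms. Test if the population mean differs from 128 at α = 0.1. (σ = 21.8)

z = (x̄ - μ₀)/(σ/√n) = (127.0 - 128)/(21.8/√176) = -0.609. Critical value: ±1.645. Since |-0.609| ≤ 1.645, Fail to reject H₀.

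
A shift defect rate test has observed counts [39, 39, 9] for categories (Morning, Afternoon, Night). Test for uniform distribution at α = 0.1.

Expected = 29 each. χ² = Σ(O-E)²/E = 20.69. df = 2, critical value = 4.605. Reject H₀.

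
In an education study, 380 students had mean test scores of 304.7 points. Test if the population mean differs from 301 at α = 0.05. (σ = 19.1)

z = (x̄ - μ₀)/(σ/√n) = (304.7 - 301)/(19.1/√380) = 3.776. Critical value: ±1.96. Since |3.776| > 1.96, Reject H₀.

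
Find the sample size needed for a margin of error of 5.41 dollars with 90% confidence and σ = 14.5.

n = (z*σ/E)² = (1.645×14.5/5.41)² = 19.4 → n = 20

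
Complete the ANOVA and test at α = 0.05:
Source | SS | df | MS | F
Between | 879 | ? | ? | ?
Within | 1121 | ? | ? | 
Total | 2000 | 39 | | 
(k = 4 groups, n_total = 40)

df_between = 3, df_within = 36. MS_between = 293.0, MS_within = 31.14. F = 9.409, F_crit ≈ 2.866. Reject H₀.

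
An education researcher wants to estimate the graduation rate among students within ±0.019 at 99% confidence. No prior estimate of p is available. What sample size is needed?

Conservative approach: use p = 0.5 (maximizes p(1-p) = 0.25). n = z²(0.25)/E² = 2.576²×0.25/0.019² = 4595.4 → n = 4596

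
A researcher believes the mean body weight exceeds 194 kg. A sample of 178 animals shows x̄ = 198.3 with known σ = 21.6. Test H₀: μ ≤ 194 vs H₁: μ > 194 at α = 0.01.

z = 2.656. Critical value: 2.33. Reject H₀.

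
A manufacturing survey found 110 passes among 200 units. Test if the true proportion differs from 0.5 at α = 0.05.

p̂ = 0.55, p₀ = 0.5. z = (p̂ - p₀)/√(p₀(1-p₀)/n) = 1.414. Critical: ±1.96. Fail to reject H₀.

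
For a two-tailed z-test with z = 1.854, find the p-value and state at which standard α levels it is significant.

p = 2·P(Z > |1.854|) = 2·(1 - Φ(1.854)) ≈ 0.0637. Significant at α = 0.1.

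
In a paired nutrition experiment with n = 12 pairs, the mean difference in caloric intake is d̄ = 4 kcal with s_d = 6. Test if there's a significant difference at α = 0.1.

t = d̄/(s_d/√n) = 4/(6/√12) = 2.309. df = 11, critical t = ±1.796. Reject H₀.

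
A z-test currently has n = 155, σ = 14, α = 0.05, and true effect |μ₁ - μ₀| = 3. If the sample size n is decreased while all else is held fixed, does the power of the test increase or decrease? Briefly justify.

Power decreases: a smaller n inflates the standard error σ/√n, pulling the sampling distribution under H₁ back toward the critical value.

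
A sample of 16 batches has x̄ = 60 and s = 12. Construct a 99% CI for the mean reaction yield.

CI = x̄ ± t*(s/√n) = 60 ± 2.947(12/√16) = (51.16, 68.84)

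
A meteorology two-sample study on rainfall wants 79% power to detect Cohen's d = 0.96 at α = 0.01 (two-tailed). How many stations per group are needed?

z_{α/2} = 2.576, z_β = Φ⁻¹(0.79) = 0.806. For large effect (d = 0.96): n per group = 2(z_{α/2} + z_β)²/d² = 2(2.576 + 0.806)²/0.96² = 24.8 → 25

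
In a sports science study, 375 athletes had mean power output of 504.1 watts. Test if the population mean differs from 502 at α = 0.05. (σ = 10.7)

z = (x̄ - μ₀)/(σ/√n) = (504.1 - 502)/(10.7/√375) = 3.801. Critical value: ±1.96. Since |3.801| > 1.96, Reject H₀.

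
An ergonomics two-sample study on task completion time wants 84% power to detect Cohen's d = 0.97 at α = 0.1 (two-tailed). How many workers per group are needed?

z_{α/2} = 1.645, z_β = Φ⁻¹(0.84) = 0.994. For large effect (d = 0.97): n per group = 2(z_{α/2} + z_β)²/d² = 2(1.645 + 0.994)²/0.97² = 14.8 → 15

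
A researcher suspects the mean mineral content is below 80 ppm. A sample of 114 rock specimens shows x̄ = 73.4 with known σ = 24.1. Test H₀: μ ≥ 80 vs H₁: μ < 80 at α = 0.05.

z = -2.924. Critical value: -1.645. Reject H₀.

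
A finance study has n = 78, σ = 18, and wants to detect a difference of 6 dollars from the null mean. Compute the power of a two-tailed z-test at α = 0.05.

SE = σ/√n = 18/√78 = 2.038. Non-centrality λ = d/SE = 6/2.038 = 2.944. Power ≈ Φ(λ - z_{α/2}) = Φ(2.944 - 1.96) = Φ(0.984) = 0.837.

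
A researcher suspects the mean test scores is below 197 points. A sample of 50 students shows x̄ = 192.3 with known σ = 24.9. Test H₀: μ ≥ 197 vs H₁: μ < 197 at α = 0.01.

z = -1.335. Critical value: -2.33. Fail to reject H₀.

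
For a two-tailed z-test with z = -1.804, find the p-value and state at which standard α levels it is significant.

p = 2·P(Z > |-1.804|) = 2·(1 - Φ(1.804)) ≈ 0.0712. Significant at α = 0.1.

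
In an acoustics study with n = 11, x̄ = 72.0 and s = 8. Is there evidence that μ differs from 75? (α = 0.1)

t = (x̄ - μ₀)/(s/√n) = (72.0 - 75)/(8/√11) = -1.244. df = 10, critical t = ±1.812. Fail to reject H₀.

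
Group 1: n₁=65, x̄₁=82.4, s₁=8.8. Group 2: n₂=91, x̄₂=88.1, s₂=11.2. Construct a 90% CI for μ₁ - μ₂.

Difference = -5.7. SE = √(8.8²/65 + 11.2²/91) = 1.603. CI = (-8.34, -3.06)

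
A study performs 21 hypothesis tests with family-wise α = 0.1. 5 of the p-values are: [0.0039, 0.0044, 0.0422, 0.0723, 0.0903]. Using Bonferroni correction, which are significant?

Bonferroni α = 0.1/21 = 0.00476. Significant p-values: [0.0039, 0.0044]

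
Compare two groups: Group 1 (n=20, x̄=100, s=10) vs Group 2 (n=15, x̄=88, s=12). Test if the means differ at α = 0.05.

Pooled sp = 10.89. t = 3.225, df = 33. Critical t = ±2.035. Reject H₀.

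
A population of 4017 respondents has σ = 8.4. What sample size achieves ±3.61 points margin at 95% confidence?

Without FPC: n₀ = (1.96×8.4/3.61)² = 20.8. With FPC: n = n₀N/(n₀+N-1) = 20.7 → n = 21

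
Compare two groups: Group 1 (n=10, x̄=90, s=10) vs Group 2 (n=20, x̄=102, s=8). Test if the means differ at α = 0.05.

Pooled sp = 8.69. t = -3.564, df = 28. Critical t = ±2.048. Reject H₀.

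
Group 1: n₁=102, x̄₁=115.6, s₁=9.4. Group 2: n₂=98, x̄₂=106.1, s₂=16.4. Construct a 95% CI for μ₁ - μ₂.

Difference = 9.5. SE = √(9.4²/102 + 16.4²/98) = 1.9. CI = (5.78, 13.22)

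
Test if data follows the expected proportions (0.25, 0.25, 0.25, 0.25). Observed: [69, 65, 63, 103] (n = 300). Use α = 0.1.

Expected: [75.0, 75.0, 75.0, 75.0]. χ² = 14.187. df = 3, critical = 6.251. Reject H₀.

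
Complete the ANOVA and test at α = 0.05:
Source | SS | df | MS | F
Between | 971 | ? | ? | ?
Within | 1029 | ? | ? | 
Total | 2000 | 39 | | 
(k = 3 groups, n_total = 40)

df_between = 2, df_within = 37. MS_between = 485.5, MS_within = 27.81. F = 17.457, F_crit ≈ 3.252. Reject H₀.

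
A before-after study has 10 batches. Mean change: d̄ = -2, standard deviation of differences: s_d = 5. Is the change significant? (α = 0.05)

t = d̄/(s_d/√n) = -2/(5/√10) = -1.265. df = 9, critical t = ±2.262. Fail to reject H₀.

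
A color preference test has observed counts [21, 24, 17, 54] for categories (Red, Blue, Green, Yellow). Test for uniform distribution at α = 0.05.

Expected = 29 each. χ² = Σ(O-E)²/E = 29.586. df = 3, critical value = 7.815. Reject H₀.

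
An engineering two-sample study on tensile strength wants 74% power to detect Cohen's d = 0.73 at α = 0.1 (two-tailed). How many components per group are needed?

z_{α/2} = 1.645, z_β = Φ⁻¹(0.74) = 0.643. For medium effect (d = 0.73): n per group = 2(z_{α/2} + z_β)²/d² = 2(1.645 + 0.643)²/0.73² = 19.6 → 20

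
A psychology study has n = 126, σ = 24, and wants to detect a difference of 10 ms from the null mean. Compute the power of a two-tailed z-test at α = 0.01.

SE = σ/√n = 24/√126 = 2.138. Non-centrality λ = d/SE = 10/2.138 = 4.677. Power ≈ Φ(λ - z_{α/2}) = Φ(4.677 - 2.576) = Φ(2.101) = 0.982.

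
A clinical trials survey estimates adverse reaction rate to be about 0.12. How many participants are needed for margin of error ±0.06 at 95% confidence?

n = z²p(1-p)/E² = 1.96²×0.12×0.88/0.06² = 112.7 → n = 113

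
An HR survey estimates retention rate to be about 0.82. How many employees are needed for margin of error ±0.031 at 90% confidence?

n = z²p(1-p)/E² = 1.645²×0.82×0.18/0.031² = 415.6 → n = 416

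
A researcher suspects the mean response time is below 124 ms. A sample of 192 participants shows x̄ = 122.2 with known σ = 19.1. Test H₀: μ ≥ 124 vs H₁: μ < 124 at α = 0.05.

z = -1.306. Critical value: -1.645. Fail to reject H₀.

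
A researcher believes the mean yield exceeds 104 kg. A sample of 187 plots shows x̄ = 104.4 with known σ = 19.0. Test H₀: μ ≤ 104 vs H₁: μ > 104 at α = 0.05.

z = 0.288. Critical value: 1.645. Fail to reject H₀.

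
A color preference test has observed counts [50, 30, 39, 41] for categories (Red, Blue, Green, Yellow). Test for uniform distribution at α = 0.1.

Expected = 40 each. χ² = Σ(O-E)²/E = 5.05. df = 3, critical value = 6.251. Fail to reject H₀.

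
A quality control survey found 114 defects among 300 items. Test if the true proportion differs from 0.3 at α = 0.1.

p̂ = 0.38, p₀ = 0.3. z = (p̂ - p₀)/√(p₀(1-p₀)/n) = 3.024. Critical: ±1.645. Reject H₀.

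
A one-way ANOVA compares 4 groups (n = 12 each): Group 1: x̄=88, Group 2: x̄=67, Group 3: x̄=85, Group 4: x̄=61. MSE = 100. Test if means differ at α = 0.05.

Grand mean = 75.25. SS_between = 6345.0, MS_between = 2115.0. F = 21.15, F_crit ≈ 2.816. Reject H₀.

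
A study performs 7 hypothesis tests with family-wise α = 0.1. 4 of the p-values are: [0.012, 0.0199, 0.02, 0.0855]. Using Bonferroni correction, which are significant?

Bonferroni α = 0.1/7 = 0.01429. Significant p-values: [0.012]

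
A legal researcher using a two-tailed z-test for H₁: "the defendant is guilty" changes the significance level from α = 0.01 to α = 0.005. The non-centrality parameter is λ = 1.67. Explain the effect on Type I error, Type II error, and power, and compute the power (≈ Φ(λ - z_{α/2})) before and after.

Decreasing α from 0.01 to 0.005:
• Type I error rate decreases (α is the Type I rate by definition).
• Critical value moves from z_{α/2} = 2.576 to 2.807, so power = Φ(λ - z_{α/2}) goes from Φ(1.67 - 2.576) = 0.182 to Φ(1.67 - 2.807) = 0.128.
• Type II error rate β = 1 - power therefore increases (0.818 → 0.872).
Appropriate when false positives are costly — here, convicting an innocent person.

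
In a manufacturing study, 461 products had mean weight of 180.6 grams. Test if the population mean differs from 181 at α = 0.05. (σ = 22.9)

z = (x̄ - μ₀)/(σ/√n) = (180.6 - 181)/(22.9/√461) = -0.375. Critical value: ±1.96. Since |-0.375| ≤ 1.96, Fail to reject H₀.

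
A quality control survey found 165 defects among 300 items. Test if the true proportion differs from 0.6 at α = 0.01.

p̂ = 0.55, p₀ = 0.6. z = (p̂ - p₀)/√(p₀(1-p₀)/n) = -1.768. Critical: ±2.576. Fail to reject H₀.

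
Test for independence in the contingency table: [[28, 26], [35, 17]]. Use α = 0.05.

χ² = 2.625. df = 1, critical = 3.841. Fail to reject H₀. No evidence of dependence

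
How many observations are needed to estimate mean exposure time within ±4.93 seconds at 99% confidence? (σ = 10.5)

n = (z*σ/E)² = (2.576×10.5/4.93)² = 30.1 → n = 31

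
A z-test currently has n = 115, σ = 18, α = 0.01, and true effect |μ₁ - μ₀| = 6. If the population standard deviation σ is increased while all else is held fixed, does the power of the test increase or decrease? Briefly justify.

Power decreases: a larger σ inflates the standard error σ/√n, pulling the sampling distribution under H₁ back toward the critical value.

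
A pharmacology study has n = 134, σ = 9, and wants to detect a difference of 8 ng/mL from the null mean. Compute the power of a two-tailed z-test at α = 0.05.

SE = σ/√n = 9/√134 = 0.777. Non-centrality λ = d/SE = 8/0.777 = 10.29. Power ≈ Φ(λ - z_{α/2}) = Φ(10.29 - 1.96) = Φ(8.33) = 1.0.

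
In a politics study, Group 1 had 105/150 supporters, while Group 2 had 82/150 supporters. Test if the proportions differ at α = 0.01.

p̂₁ = 0.7, p̂₂ = 0.547, pooled p̂ = 0.623. z = 2.74. Critical: ±2.576. Reject H₀.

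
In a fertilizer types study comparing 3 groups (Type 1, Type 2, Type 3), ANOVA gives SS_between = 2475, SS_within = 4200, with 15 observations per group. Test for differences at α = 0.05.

df_between = 2, df_within = 42. F = MS_between/MS_within = 1237.5/100.0 = 12.375. F_crit ≈ 3.22. Reject H₀. At least one mean differs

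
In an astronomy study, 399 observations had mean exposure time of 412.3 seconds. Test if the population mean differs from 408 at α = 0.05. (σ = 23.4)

z = (x̄ - μ₀)/(σ/√n) = (412.3 - 408)/(23.4/√399) = 3.671. Critical value: ±1.96. Since |3.671| > 1.96, Reject H₀.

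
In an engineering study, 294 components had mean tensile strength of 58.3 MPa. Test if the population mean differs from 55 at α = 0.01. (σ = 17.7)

z = (x̄ - μ₀)/(σ/√n) = (58.3 - 55)/(17.7/√294) = 3.197. Critical value: ±2.576. Since |3.197| > 2.576, Reject H₀.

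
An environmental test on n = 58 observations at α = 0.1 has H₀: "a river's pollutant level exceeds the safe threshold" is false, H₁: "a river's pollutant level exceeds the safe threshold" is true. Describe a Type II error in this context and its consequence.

Type II error: failing to reject H₀ when it is false — concluding that a river's pollutant level exceeds the safe threshold is not supported when in fact it is. Consequence: allowing unsafe pollution to continue.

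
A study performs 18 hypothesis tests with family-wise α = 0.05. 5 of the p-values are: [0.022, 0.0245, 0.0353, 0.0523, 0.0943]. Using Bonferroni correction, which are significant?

Bonferroni α = 0.05/18 = 0.00278. None of the given p-values are significant.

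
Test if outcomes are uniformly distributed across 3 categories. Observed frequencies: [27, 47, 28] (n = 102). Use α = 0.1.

Expected = 34 each. χ² = Σ(O-E)²/E = 7.471. df = 2, critical value = 4.605. Reject H₀.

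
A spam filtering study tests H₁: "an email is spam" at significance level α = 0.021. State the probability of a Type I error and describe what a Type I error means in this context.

P(Type I error) = α = 0.021. A Type I error is rejecting H₀ when H₀ is actually true (false positive) — here, concluding that an email is spam when in fact this is not the case. Consequence: a legitimate email is sent to the spam folder and the user misses it.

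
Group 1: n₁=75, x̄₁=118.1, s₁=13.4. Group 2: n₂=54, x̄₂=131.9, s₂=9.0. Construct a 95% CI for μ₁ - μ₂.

Difference = -13.8. SE = √(13.4²/75 + 9.0²/54) = 1.973. CI = (-17.67, -9.93)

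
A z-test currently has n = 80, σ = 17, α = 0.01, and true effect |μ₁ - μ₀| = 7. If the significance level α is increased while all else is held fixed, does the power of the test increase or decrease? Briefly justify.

Power increases: a larger α lowers the critical value, so more of the H₁ sampling distribution falls in the rejection region.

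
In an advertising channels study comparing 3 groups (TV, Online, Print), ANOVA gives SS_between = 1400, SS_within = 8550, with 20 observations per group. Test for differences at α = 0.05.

df_between = 2, df_within = 57. F = MS_between/MS_within = 700.0/150.0 = 4.667. F_crit ≈ 3.159. Reject H₀. At least one mean differs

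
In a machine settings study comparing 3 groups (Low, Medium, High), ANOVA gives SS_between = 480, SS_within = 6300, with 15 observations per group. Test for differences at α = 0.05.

df_between = 2, df_within = 42. F = MS_between/MS_within = 240.0/150.0 = 1.6. F_crit ≈ 3.22. Fail to reject H₀.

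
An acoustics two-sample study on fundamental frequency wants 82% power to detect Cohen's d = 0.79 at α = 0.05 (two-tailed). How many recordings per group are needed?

z_{α/2} = 1.96, z_β = Φ⁻¹(0.82) = 0.915. For medium effect (d = 0.79): n per group = 2(z_{α/2} + z_β)²/d² = 2(1.96 + 0.915)²/0.79² = 26.5 → 27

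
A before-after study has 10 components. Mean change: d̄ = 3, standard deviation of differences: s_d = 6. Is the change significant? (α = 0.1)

t = d̄/(s_d/√n) = 3/(6/√10) = 1.581. df = 9, critical t = ±1.833. Fail to reject H₀.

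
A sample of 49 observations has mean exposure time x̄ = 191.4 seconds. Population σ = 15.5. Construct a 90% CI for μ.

CI = x̄ ± z*(σ/√n) = 191.4 ± 1.645(15.5/√49) = 191.4 ± 3.64 = (187.76, 195.04)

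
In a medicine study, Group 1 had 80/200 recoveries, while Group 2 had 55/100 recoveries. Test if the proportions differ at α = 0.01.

p̂₁ = 0.4, p̂₂ = 0.55, pooled p̂ = 0.45. z = -2.462. Critical: ±2.576. Fail to reject H₀.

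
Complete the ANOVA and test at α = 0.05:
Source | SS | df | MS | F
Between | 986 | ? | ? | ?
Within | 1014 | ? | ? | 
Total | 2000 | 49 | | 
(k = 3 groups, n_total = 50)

df_between = 2, df_within = 47. MS_between = 493.0, MS_within = 21.57. F = 22.851, F_crit ≈ 3.195. Reject H₀.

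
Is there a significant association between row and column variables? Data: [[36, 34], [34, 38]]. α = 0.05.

χ² = 0.251. df = 1, critical = 3.841. Fail to reject H₀. No evidence of dependence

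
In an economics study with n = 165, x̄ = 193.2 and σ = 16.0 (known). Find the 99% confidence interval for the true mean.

CI = x̄ ± z*(σ/√n) = 193.2 ± 2.576(16.0/√165) = 193.2 ± 3.21 = (189.99, 196.41)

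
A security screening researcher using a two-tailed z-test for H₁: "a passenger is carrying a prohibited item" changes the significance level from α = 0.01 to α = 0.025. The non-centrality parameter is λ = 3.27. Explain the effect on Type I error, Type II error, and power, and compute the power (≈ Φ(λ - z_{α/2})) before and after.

Increasing α from 0.01 to 0.025:
• Type I error rate increases (α is the Type I rate by definition).
• Critical value moves from z_{α/2} = 2.576 to 2.241, so power = Φ(λ - z_{α/2}) goes from Φ(3.27 - 2.576) = 0.756 to Φ(3.27 - 2.241) = 0.848.
• Type II error rate β = 1 - power therefore decreases (0.244 → 0.152).
Appropriate when false negatives are costly — here, letting a prohibited item through — security breach.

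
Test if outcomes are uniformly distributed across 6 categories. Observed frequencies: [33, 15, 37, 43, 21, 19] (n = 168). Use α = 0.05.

Expected = 28 each. χ² = Σ(O-E)²/E = 22.5. df = 5, critical value = 11.07. Reject H₀.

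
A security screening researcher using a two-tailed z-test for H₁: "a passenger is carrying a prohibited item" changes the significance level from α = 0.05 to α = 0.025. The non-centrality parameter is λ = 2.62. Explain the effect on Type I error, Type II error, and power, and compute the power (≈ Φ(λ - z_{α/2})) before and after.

Decreasing α from 0.05 to 0.025:
• Type I error rate decreases (α is the Type I rate by definition).
• Critical value moves from z_{α/2} = 1.96 to 2.241, so power = Φ(λ - z_{α/2}) goes from Φ(2.62 - 1.96) = 0.745 to Φ(2.62 - 2.241) = 0.648.
• Type II error rate β = 1 - power therefore increases (0.255 → 0.352).
Appropriate when false positives are costly — here, detaining an innocent passenger — delay and inconvenience.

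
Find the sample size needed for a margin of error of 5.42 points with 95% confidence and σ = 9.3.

n = (z*σ/E)² = (1.96×9.3/5.42)² = 11.3 → n = 12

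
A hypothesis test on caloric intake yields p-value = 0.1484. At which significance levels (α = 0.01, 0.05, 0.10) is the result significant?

p = 0.1484. Not significant at any of the given levels.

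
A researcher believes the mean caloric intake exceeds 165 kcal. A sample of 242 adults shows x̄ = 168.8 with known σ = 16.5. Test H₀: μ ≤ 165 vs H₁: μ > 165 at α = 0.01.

z = 3.583. Critical value: 2.33. Reject H₀.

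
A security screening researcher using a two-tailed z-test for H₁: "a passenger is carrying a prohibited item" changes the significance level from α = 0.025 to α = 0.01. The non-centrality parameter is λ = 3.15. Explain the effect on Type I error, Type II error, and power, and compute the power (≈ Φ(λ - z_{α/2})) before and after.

Decreasing α from 0.025 to 0.01:
• Type I error rate decreases (α is the Type I rate by definition).
• Critical value moves from z_{α/2} = 2.241 to 2.576, so power = Φ(λ - z_{α/2}) goes from Φ(3.15 - 2.241) = 0.818 to Φ(3.15 - 2.576) = 0.717.
• Type II error rate β = 1 - power therefore increases (0.182 → 0.283).
Appropriate when false positives are costly — here, detaining an innocent passenger — delay and inconvenience.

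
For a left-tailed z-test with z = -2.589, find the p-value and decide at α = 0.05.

p = P(Z < -2.589) = Φ(-2.589) ≈ 0.0048. Since p < 0.05, reject H₀ (significant) at α = 0.05.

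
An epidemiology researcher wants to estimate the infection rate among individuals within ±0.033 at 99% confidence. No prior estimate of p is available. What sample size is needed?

Conservative approach: use p = 0.5 (maximizes p(1-p) = 0.25). n = z²(0.25)/E² = 2.576²×0.25/0.033² = 1523.4 → n = 1524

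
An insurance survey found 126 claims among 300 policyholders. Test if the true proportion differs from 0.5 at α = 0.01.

p̂ = 0.42, p₀ = 0.5. z = (p̂ - p₀)/√(p₀(1-p₀)/n) = -2.771. Critical: ±2.576. Reject H₀.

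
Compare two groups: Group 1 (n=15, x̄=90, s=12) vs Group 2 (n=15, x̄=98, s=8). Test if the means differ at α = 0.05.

Pooled sp = 10.2. t = -2.148, df = 28. Critical t = ±2.048. Reject H₀.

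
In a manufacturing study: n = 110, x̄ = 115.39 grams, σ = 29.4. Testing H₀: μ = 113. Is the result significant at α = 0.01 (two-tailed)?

z = (115.39 - 113)/(29.4/√110) = 0.853. Since |z| ≤ 2.576, not significant at α = 0.01.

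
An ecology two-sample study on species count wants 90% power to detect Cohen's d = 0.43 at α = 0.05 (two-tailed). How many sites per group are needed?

z_{α/2} = 1.96, z_β = Φ⁻¹(0.9) = 1.282. For small effect (d = 0.43): n per group = 2(z_{α/2} + z_β)²/d² = 2(1.96 + 1.282)²/0.43² = 113.7 → 114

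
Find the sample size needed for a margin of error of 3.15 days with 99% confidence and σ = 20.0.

n = (z*σ/E)² = (2.576×20.0/3.15)² = 267.5 → n = 268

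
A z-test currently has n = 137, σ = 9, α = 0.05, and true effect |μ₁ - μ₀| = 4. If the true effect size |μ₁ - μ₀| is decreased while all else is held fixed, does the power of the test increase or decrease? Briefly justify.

Power decreases: a smaller true effect decreases the non-centrality λ = |μ₁ - μ₀|/(σ/√n).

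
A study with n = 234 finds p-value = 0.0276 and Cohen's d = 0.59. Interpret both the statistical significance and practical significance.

Statistically significant (p = 0.0276 < 0.05). Cohen's d = 0.59 indicates a medium effect size. Both statistical and practical significance should be considered.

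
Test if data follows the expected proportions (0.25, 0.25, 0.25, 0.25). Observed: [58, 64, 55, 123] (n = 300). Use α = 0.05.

Expected: [75.0, 75.0, 75.0, 75.0]. χ² = 41.52. df = 3, critical = 7.815. Reject H₀.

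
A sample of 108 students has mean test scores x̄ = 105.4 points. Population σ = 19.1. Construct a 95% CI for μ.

CI = x̄ ± z*(σ/√n) = 105.4 ± 1.96(19.1/√108) = 105.4 ± 3.6 = (101.8, 109.0)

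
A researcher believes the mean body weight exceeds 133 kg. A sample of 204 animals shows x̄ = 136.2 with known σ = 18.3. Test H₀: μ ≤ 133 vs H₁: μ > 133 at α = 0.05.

z = 2.498. Critical value: 1.645. Reject H₀.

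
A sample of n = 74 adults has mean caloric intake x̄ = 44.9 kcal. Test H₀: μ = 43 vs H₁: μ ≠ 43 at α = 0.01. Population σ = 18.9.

z = (x̄ - μ₀)/(σ/√n) = (44.9 - 43)/(18.9/√74) = 0.865. Critical value: ±2.576. Since |0.865| ≤ 2.576, Fail to reject H₀.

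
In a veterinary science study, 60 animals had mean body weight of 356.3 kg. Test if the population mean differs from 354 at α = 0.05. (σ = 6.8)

z = (x̄ - μ₀)/(σ/√n) = (356.3 - 354)/(6.8/√60) = 2.62. Critical value: ±1.96. Since |2.62| > 1.96, Reject H₀.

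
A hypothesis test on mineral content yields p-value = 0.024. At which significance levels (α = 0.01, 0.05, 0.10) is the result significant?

p = 0.024. Significant at: α = 0.05, 0.1.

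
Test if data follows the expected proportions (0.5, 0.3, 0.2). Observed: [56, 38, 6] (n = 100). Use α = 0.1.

Expected: [50.0, 30.0, 20.0]. χ² = 12.653. df = 2, critical = 4.605. Reject H₀.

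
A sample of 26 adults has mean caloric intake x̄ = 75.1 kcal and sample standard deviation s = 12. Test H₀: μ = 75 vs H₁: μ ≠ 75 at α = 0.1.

t = (x̄ - μ₀)/(s/√n) = (75.1 - 75)/(12/√26) = 0.042. df = 25, critical t = ±1.708. Fail to reject H₀.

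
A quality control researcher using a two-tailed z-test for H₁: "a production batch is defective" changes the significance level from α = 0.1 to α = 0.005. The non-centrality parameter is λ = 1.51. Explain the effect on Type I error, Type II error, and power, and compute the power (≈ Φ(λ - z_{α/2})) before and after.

Decreasing α from 0.1 to 0.005:
• Type I error rate decreases (α is the Type I rate by definition).
• Critical value moves from z_{α/2} = 1.645 to 2.807, so power = Φ(λ - z_{α/2}) goes from Φ(1.51 - 1.645) = 0.446 to Φ(1.51 - 2.807) = 0.097.
• Type II error rate β = 1 - power therefore increases (0.554 → 0.903).
Appropriate when false positives are costly — here, scrapping a good batch — wasted material and cost for no reason.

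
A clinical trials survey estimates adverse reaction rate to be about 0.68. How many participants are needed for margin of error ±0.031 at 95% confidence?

n = z²p(1-p)/E² = 1.96²×0.68×0.32/0.031² = 869.9 → n = 870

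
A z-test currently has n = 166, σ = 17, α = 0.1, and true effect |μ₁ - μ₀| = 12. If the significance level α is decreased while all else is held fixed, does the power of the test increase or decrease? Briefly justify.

Power decreases: a smaller α raises the critical value, so less of the H₁ sampling distribution falls in the rejection region.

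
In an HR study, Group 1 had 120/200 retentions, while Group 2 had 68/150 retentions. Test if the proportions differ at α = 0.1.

p̂₁ = 0.6, p̂₂ = 0.453, pooled p̂ = 0.537. z = 2.723. Critical: ±1.645. Reject H₀.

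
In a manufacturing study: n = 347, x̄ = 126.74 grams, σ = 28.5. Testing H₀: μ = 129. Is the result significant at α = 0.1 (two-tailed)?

z = (126.74 - 129)/(28.5/√347) = -1.477. Since |z| ≤ 1.645, not significant at α = 0.1.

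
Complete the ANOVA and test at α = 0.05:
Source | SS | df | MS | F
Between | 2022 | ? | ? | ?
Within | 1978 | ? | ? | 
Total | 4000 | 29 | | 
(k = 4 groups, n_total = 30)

df_between = 3, df_within = 26. MS_between = 674.0, MS_within = 76.08. F = 8.859, F_crit ≈ 2.975. Reject H₀.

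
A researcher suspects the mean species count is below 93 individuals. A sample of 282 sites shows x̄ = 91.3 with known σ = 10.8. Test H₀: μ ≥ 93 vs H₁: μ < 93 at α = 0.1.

z = -2.643. Critical value: -1.28. Reject H₀.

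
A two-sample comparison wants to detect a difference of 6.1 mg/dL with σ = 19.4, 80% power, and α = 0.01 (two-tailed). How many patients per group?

n per group = 2(z_α/2 + z_β)²σ²/d² = 2×(2.576 + 0.84)²×19.4²/6.1² = 236.1 → n = 237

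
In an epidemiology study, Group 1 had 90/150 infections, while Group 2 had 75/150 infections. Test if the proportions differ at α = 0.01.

p̂₁ = 0.6, p̂₂ = 0.5, pooled p̂ = 0.55. z = 1.741. Critical: ±2.576. Fail to reject H₀.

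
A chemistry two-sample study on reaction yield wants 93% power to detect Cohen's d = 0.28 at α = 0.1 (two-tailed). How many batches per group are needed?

z_{α/2} = 1.645, z_β = Φ⁻¹(0.93) = 1.476. For small effect (d = 0.28): n per group = 2(z_{α/2} + z_β)²/d² = 2(1.645 + 1.476)²/0.28² = 248.5 → 249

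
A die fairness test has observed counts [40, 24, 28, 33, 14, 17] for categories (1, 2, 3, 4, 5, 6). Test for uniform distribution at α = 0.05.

Expected = 26 each. χ² = Σ(O-E)²/E = 18.385. df = 5, critical value = 11.07. Reject H₀.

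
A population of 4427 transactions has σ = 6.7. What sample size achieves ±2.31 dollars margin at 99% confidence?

Without FPC: n₀ = (2.576×6.7/2.31)² = 55.824. With FPC: n = n₀N/(n₀+N-1) = 55.1 → n = 56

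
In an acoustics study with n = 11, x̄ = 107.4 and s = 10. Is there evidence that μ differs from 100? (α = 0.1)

t = (x̄ - μ₀)/(s/√n) = (107.4 - 100)/(10/√11) = 2.454. df = 10, critical t = ±1.812. Reject H₀.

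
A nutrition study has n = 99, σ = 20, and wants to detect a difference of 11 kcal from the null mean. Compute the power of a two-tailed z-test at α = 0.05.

SE = σ/√n = 20/√99 = 2.01. Non-centrality λ = d/SE = 11/2.01 = 5.472. Power ≈ Φ(λ - z_{α/2}) = Φ(5.472 - 1.96) = Φ(3.512) = 1.0.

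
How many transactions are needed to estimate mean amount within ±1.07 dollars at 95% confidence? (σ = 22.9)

n = (z*σ/E)² = (1.96×22.9/1.07)² = 1759.6 → n = 1760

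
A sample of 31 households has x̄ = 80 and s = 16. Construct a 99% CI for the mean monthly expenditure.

CI = x̄ ± t*(s/√n) = 80 ± 2.75(16/√31) = (72.1, 87.9)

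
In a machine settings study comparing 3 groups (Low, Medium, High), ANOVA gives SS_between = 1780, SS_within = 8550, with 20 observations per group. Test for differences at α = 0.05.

df_between = 2, df_within = 57. F = MS_between/MS_within = 890.0/150.0 = 5.933. F_crit ≈ 3.159. Reject H₀. At least one mean differs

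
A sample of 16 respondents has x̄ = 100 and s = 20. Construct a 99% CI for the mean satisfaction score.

CI = x̄ ± t*(s/√n) = 100 ± 2.947(20/√16) = (85.27, 114.73)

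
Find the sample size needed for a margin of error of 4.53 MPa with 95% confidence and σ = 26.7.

n = (z*σ/E)² = (1.96×26.7/4.53)² = 133.5 → n = 134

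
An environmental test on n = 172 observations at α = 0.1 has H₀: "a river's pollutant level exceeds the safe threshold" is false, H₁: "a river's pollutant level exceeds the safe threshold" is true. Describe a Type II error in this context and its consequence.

Type II error: failing to reject H₀ when it is false — concluding that a river's pollutant level exceeds the safe threshold is not supported when in fact it is. Consequence: allowing unsafe pollution to continue.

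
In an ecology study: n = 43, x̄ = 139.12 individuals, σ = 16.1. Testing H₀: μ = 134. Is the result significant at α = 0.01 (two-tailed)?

z = (139.12 - 134)/(16.1/√43) = 2.085. Since |z| ≤ 2.576, not significant at α = 0.01.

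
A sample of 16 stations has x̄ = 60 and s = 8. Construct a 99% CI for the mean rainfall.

CI = x̄ ± t*(s/√n) = 60 ± 2.947(8/√16) = (54.11, 65.89)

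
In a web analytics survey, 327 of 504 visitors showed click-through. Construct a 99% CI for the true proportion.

p̂ = 0.649. CI = p̂ ± z*√(p̂(1-p̂)/n) = (0.594, 0.704)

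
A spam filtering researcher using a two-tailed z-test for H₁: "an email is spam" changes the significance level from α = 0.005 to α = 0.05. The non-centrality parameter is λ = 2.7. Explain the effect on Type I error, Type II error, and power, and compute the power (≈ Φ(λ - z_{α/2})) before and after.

Increasing α from 0.005 to 0.05:
• Type I error rate increases (α is the Type I rate by definition).
• Critical value moves from z_{α/2} = 2.807 to 1.96, so power = Φ(λ - z_{α/2}) goes from Φ(2.7 - 2.807) = 0.457 to Φ(2.7 - 1.96) = 0.77.
• Type II error rate β = 1 - power therefore decreases (0.543 → 0.23).
Appropriate when false negatives are costly — here, a spam email lands in the inbox.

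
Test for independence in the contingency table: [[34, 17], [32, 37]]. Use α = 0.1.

χ² = 4.878. df = 1, critical = 2.706. Reject H₀. Variables are dependent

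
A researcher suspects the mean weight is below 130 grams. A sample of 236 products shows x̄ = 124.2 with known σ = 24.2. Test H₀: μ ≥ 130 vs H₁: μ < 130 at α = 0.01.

z = -3.682. Critical value: -2.33. Reject H₀.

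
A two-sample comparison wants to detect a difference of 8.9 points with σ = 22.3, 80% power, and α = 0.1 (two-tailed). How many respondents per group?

n per group = 2(z_α/2 + z_β)²σ²/d² = 2×(1.645 + 0.84)²×22.3²/8.9² = 77.5 → n = 78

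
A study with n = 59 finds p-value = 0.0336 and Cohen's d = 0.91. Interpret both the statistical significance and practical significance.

Statistically significant (p = 0.0336 < 0.05). Cohen's d = 0.91 indicates a large effect size. Both statistical and practical significance should be considered.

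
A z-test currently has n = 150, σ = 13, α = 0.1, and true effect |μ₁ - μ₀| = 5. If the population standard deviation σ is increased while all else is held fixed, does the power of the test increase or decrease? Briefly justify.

Power decreases: a larger σ inflates the standard error σ/√n, pulling the sampling distribution under H₁ back toward the critical value.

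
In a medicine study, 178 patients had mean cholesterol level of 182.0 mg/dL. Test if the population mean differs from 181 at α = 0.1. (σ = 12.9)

z = (x̄ - μ₀)/(σ/√n) = (182.0 - 181)/(12.9/√178) = 1.034. Critical value: ±1.645. Since |1.034| ≤ 1.645, Fail to reject H₀.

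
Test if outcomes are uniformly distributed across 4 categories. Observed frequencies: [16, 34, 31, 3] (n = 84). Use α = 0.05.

Expected = 21 each. χ² = Σ(O-E)²/E = 29.429. df = 3, critical value = 7.815. Reject H₀.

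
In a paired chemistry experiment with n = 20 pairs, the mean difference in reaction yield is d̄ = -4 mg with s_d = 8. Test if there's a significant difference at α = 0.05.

t = d̄/(s_d/√n) = -4/(8/√20) = -2.236. df = 19, critical t = ±2.093. Reject H₀.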